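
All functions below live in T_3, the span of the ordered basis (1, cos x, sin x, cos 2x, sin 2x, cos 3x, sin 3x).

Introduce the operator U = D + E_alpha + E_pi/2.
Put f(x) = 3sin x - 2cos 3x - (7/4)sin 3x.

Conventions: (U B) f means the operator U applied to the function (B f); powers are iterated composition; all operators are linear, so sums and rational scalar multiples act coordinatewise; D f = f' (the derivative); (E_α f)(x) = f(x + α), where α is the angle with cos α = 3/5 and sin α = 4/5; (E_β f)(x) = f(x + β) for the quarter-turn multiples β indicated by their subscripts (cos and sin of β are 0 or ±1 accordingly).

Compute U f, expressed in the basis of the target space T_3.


g(x) = (42/5)cos x + (9/5)sin x - (561/250)cos 3x + (3171/500)sin 3x

D f = 3cos x - (21/4)cos 3x + 6sin 3x
E_alpha f = (12/5)cos x + (9/5)sin x + (157/125)cos 3x + (1171/500)sin 3x
E_pi/2 f = 3cos x + (7/4)cos 3x - 2sin 3x
(D + E_alpha + E_pi/2) f = (42/5)cos x + (9/5)sin x - (561/250)cos 3x + (3171/500)sin 3x


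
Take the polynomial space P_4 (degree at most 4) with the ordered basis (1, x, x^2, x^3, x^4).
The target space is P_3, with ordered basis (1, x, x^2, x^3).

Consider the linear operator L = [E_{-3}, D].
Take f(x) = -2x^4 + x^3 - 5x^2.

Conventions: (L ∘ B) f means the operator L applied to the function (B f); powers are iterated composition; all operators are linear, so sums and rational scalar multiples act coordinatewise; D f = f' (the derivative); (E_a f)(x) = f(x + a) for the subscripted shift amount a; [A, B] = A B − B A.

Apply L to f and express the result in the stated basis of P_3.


g(x) = 0

D f = -8x^3 + 3x^2 - 10x
E_{-3} D f = -8x^3 + 75x^2 - 244x + 273
E_{-3} f = -2x^4 + 25x^3 - 122x^2 + 273x - 234
D E_{-3} f = -8x^3 + 75x^2 - 244x + 273
[E_{-3}, D] f = 0


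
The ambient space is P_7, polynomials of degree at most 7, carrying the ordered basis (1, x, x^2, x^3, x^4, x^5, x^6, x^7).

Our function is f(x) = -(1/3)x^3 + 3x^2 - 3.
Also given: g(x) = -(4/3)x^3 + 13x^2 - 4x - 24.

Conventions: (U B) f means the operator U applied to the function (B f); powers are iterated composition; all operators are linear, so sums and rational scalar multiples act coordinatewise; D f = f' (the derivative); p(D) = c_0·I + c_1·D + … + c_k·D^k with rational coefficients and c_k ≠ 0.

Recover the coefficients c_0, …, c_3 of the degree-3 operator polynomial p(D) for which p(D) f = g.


D^0 f = -(1/3)x^3 + 3x^2 - 3
D^1 f = -x^2 + 6x
D^2 f = -2x + 6
D^3 f = -2
matching coefficients of g against c_0 f + c_1 Df + … from the top degree down determines the c_i
solution: c_0 = 4, c_1 = -1, c_2 = -1, c_3 = 3

p(D) = 4·I − D − D^2 + 3·D^3, i.e. c_0 = 4, c_1 = -1, c_2 = -1, c_3 = 3


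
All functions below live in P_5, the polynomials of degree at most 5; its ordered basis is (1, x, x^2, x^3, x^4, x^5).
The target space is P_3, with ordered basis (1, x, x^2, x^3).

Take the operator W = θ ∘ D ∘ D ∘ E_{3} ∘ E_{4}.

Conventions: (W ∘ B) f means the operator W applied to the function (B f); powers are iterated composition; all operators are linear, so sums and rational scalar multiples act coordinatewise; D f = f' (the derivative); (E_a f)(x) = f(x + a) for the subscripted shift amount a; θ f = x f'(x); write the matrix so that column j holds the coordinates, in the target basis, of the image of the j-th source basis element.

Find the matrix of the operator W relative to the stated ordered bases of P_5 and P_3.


the matrix is [[0, 0, 0, 0, 0, 0]; [0, 0, 0, 6, 168, 2940]; [0, 0, 0, 0, 24, 840]; [0, 0, 0, 0, 0, 60]] (rows listed top to bottom)

image of 1: 0
image of x: 0
image of x^2: 0
image of x^3: 6x
image of x^4: 24x^2 + 168x
image of x^5: 60x^3 + 840x^2 + 2940x
each image's coordinates form column j of the matrix


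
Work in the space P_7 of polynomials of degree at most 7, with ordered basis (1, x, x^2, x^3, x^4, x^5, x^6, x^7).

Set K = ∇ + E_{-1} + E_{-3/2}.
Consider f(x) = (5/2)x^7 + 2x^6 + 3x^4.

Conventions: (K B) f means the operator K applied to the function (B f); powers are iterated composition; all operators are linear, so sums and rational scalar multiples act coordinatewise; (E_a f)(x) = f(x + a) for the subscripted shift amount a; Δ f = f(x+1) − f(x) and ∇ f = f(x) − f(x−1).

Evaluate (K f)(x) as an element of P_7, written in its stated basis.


g(x) = 5x^7 - (89/4)x^6 + (801/8)x^5 - (3549/16)x^4 + (9279/32)x^3 - (13203/64)x^2 + (8667/128)x - 1215/256

∇ f = (35/2)x^6 - (81/2)x^5 + (115/2)x^4 - (71/2)x^3 + (9/2)x^2 + (13/2)x - 5/2
E_{-1} f = (5/2)x^7 - (31/2)x^6 + (81/2)x^5 - (109/2)x^4 + (71/2)x^3 - (9/2)x^2 - (13/2)x + 5/2
E_{-3/2} f = (5/2)x^7 - (97/4)x^6 + (801/8)x^5 - (3597/16)x^4 + (9279/32)x^3 - (13203/64)x^2 + (8667/128)x - 1215/256
(∇ + E_{-1} + E_{-3/2}) f = 5x^7 - (89/4)x^6 + (801/8)x^5 - (3549/16)x^4 + (9279/32)x^3 - (13203/64)x^2 + (8667/128)x - 1215/256


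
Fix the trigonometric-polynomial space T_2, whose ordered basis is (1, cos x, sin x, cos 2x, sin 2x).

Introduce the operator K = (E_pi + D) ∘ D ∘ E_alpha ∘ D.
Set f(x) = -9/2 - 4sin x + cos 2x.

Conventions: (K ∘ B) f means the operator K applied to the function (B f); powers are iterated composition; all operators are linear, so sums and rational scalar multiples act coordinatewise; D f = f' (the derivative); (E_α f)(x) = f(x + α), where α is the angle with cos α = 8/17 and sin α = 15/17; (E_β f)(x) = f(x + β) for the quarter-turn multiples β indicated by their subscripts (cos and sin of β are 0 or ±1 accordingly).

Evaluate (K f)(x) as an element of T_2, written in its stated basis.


the result is g(x) = -(28/17)cos x - (92/17)sin x + (2564/289)cos 2x - (328/289)sin 2x

D f = -4cos x - 2sin 2x
E_alpha D f = -(32/17)cos x + (60/17)sin x - (480/289)cos 2x + (322/289)sin 2x
D E_alpha D f = (60/17)cos x + (32/17)sin x + (644/289)cos 2x + (960/289)sin 2x
E_pi (D ∘ E_alpha ∘ D) f = -(60/17)cos x - (32/17)sin x + (644/289)cos 2x + (960/289)sin 2x
D (D ∘ E_alpha ∘ D) f = (32/17)cos x - (60/17)sin x + (1920/289)cos 2x - (1288/289)sin 2x
(E_pi + D) (D ∘ E_alpha ∘ D) f = -(28/17)cos x - (92/17)sin x + (2564/289)cos 2x - (328/289)sin 2x


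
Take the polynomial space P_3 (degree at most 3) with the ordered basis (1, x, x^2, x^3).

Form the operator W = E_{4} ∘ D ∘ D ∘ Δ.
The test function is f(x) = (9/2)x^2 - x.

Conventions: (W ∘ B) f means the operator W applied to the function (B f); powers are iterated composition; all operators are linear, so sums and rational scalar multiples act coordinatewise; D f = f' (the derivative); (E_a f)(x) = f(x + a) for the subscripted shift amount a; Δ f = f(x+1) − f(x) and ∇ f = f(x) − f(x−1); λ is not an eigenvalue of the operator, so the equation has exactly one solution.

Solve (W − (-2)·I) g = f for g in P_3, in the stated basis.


write g with unknown coordinates in the stated basis and equate coefficients in (W − (-2)·I) g = f
solving from the highest basis element down gives g = (9/4)x^2 - (1/2)x
check: W g = 0
so W g − (-2)·g = (9/2)x^2 - x = f ✓

g(x) = (9/4)x^2 - (1/2)x


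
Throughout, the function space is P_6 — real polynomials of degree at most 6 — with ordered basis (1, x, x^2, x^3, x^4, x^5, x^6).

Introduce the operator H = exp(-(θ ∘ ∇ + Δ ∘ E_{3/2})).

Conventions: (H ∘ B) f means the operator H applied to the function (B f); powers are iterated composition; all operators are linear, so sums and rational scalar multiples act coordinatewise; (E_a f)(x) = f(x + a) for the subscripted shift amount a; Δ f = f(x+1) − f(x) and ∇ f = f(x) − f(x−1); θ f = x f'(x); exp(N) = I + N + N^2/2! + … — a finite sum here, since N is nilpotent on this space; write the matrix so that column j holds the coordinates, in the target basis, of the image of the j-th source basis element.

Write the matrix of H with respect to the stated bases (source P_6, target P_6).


the matrix is [[1, -1, -2, 17/4, 21/2, 819/16, -6173/16]; [0, 1, -4, 9, -53, 1135/2, -44511/8]; [0, 0, 1, -9, 60, -1095/2, 13035/2]; [0, 0, 0, 1, -16, 190, -2525]; [0, 0, 0, 0, 1, -25, 450]; [0, 0, 0, 0, 0, 1, -36]; [0, 0, 0, 0, 0, 0, 1]] (rows listed top to bottom)

image of 1: 1
image of x: x - 1
image of x^2: x^2 - 4x - 2
image of x^3: x^3 - 9x^2 + 9x + 17/4
image of x^4: x^4 - 16x^3 + 60x^2 - 53x + 21/2
image of x^5: x^5 - 25x^4 + 190x^3 - (1095/2)x^2 + (1135/2)x + 819/16
image of x^6: x^6 - 36x^5 + 450x^4 - 2525x^3 + (13035/2)x^2 - (44511/8)x - 6173/16
each image's coordinates form column j of the matrix


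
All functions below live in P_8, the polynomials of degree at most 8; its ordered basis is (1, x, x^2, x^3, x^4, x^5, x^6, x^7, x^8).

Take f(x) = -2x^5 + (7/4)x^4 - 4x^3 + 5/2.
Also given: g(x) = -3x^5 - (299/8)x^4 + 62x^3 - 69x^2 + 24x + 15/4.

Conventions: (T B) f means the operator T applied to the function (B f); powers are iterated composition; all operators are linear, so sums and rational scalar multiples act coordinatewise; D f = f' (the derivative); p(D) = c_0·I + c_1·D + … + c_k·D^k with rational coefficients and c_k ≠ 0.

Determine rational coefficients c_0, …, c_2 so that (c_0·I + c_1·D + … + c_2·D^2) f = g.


c_0 = 3/2, c_1 = 4, c_2 = -1

D^0 f = -2x^5 + (7/4)x^4 - 4x^3 + 5/2
D^1 f = -10x^4 + 7x^3 - 12x^2
D^2 f = -40x^3 + 21x^2 - 24x
matching coefficients of g against c_0 f + c_1 Df + … from the top degree down determines the c_i
solution: c_0 = 3/2, c_1 = 4, c_2 = -1


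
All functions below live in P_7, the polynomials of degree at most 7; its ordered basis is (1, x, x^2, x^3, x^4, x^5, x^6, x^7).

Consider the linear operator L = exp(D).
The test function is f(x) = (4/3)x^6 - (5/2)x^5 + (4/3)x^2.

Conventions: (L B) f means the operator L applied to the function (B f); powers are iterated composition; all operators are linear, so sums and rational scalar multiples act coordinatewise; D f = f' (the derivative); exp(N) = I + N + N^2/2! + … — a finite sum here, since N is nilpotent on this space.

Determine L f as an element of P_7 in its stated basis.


order-1 term: 8x^5 - (25/2)x^4 + (8/3)x
order-2 term: 20x^4 - 25x^3 + 4/3
order-3 term: (80/3)x^3 - 25x^2
order-4 term: 20x^2 - (25/2)x
order-5 term: 8x - 5/2
order-6 term: 4/3
the series for exp(D) f terminates at order 6
exp(D) f = (4/3)x^6 + (11/2)x^5 + (15/2)x^4 + (5/3)x^3 - (11/3)x^2 - (11/6)x + 1/6

the image equals g(x) = (4/3)x^6 + (11/2)x^5 + (15/2)x^4 + (5/3)x^3 - (11/3)x^2 - (11/6)x + 1/6


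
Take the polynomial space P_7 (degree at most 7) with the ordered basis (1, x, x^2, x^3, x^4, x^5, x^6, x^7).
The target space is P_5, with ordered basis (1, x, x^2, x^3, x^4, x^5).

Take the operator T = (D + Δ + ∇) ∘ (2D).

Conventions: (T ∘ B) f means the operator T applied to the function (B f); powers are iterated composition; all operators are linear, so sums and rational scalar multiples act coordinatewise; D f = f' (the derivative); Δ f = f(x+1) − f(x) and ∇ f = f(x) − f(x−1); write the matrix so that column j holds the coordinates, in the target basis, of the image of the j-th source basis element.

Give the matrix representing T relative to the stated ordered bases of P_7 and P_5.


the matrix is [[0, 0, 12, 0, 16, 0, 24, 0]; [0, 0, 0, 36, 0, 80, 0, 168]; [0, 0, 0, 0, 72, 0, 240, 0]; [0, 0, 0, 0, 0, 120, 0, 560]; [0, 0, 0, 0, 0, 0, 180, 0]; [0, 0, 0, 0, 0, 0, 0, 252]] (rows listed top to bottom)

image of 1: 0
image of x: 0
image of x^2: 12
image of x^3: 36x
image of x^4: 72x^2 + 16
image of x^5: 120x^3 + 80x
image of x^6: 180x^4 + 240x^2 + 24
image of x^7: 252x^5 + 560x^3 + 168x
each image's coordinates form column j of the matrix


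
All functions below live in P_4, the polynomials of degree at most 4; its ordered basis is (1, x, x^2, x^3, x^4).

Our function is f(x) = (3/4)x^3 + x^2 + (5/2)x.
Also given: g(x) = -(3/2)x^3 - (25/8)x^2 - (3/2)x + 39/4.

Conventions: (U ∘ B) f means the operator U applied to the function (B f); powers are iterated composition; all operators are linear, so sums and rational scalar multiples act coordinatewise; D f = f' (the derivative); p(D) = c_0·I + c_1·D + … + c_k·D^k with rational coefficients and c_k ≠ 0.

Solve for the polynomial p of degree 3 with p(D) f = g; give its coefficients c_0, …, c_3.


c_0 = -2, c_1 = -1/2, c_2 = 1, c_3 = 2

D^0 f = (3/4)x^3 + x^2 + (5/2)x
D^1 f = (9/4)x^2 + 2x + 5/2
D^2 f = (9/2)x + 2
D^3 f = 9/2
matching coefficients of g against c_0 f + c_1 Df + … from the top degree down determines the c_i
solution: c_0 = -2, c_1 = -1/2, c_2 = 1, c_3 = 2


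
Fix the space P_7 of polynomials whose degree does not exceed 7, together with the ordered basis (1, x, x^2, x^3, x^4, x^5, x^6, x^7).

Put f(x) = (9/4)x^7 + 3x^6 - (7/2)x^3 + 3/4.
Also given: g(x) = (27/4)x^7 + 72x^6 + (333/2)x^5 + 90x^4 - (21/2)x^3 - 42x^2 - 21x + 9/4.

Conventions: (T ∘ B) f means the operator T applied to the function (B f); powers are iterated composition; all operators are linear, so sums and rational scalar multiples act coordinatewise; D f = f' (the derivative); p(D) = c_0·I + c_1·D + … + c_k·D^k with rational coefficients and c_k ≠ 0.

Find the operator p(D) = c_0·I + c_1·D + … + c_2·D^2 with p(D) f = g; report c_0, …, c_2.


D^0 f = (9/4)x^7 + 3x^6 - (7/2)x^3 + 3/4
D^1 f = (63/4)x^6 + 18x^5 - (21/2)x^2
D^2 f = (189/2)x^5 + 90x^4 - 21x
matching coefficients of g against c_0 f + c_1 Df + … from the top degree down determines the c_i
solution: c_0 = 3, c_1 = 4, c_2 = 1

c_0 = 3, c_1 = 4, c_2 = 1


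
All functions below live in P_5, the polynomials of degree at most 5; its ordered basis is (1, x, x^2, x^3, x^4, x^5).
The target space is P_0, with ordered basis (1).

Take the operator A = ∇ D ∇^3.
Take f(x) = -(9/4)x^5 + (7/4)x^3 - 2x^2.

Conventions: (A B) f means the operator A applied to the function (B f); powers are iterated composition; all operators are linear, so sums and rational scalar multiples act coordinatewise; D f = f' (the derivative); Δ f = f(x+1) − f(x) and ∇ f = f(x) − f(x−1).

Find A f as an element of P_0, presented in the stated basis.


the image equals g(x) = -270

∇ f = -(45/4)x^4 + (45/2)x^3 - (69/4)x^2 + 2x + 3/2
∇ ∇ f = -45x^3 + 135x^2 - 147x + 53
∇ ∇ ∇ f = -135x^2 + 405x - 327
D ∇^3 f = -270x + 405
∇ D ∇^3 f = -270


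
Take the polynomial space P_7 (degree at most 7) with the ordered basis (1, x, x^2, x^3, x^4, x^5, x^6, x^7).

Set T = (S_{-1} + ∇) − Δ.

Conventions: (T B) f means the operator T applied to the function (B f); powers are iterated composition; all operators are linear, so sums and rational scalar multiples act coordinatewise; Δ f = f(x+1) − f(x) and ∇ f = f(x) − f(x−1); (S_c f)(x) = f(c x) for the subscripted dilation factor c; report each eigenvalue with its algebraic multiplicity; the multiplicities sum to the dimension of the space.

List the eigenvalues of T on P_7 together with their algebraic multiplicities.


image of 1: 1
image of x: -x
image of x^2: x^2 - 2
image of x^3: -x^3 - 6x
image of x^4: x^4 - 12x^2 - 2
image of x^5: -x^5 - 20x^3 - 10x
image of x^6: x^6 - 30x^4 - 30x^2 - 2
image of x^7: -x^7 - 42x^5 - 70x^3 - 14x
the matrix is upper triangular; its diagonal is (1, -1, 1, -1, 1, -1, 1, -1)
for a triangular matrix the eigenvalues are the diagonal entries, with algebraic multiplicity their repetition count

λ = -1 (multiplicity 4), λ = 1 (multiplicity 4)


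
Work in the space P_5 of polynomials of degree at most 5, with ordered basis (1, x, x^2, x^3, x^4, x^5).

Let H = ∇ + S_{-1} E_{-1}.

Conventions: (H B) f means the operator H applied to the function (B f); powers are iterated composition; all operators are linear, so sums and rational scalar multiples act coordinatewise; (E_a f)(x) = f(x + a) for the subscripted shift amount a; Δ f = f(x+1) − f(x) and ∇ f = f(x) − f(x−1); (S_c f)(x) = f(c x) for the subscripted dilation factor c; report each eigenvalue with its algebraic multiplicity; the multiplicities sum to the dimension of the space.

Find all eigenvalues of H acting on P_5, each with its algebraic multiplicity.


image of 1: 1
image of x: -x
image of x^2: x^2 + 4x
image of x^3: -x^3 - 6x
image of x^4: x^4 + 8x^3 + 8x
image of x^5: -x^5 - 20x^3 - 10x
the matrix is upper triangular; its diagonal is (1, -1, 1, -1, 1, -1)
for a triangular matrix the eigenvalues are the diagonal entries, with algebraic multiplicity their repetition count

λ = -1 (multiplicity 3), λ = 1 (multiplicity 3)


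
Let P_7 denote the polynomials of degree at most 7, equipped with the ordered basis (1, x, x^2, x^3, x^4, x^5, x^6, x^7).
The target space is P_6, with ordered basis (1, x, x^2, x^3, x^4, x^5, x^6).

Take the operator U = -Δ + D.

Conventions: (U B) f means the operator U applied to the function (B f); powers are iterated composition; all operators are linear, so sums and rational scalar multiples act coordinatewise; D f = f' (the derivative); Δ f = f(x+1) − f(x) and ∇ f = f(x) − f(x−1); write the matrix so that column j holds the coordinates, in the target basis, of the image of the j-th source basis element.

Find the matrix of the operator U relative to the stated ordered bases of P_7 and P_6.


the matrix is [[0, 0, -1, -1, -1, -1, -1, -1]; [0, 0, 0, -3, -4, -5, -6, -7]; [0, 0, 0, 0, -6, -10, -15, -21]; [0, 0, 0, 0, 0, -10, -20, -35]; [0, 0, 0, 0, 0, 0, -15, -35]; [0, 0, 0, 0, 0, 0, 0, -21]; [0, 0, 0, 0, 0, 0, 0, 0]] (rows listed top to bottom)

image of 1: 0
image of x: 0
image of x^2: -1
image of x^3: -3x - 1
image of x^4: -6x^2 - 4x - 1
image of x^5: -10x^3 - 10x^2 - 5x - 1
image of x^6: -15x^4 - 20x^3 - 15x^2 - 6x - 1
image of x^7: -21x^5 - 35x^4 - 35x^3 - 21x^2 - 7x - 1
each image's coordinates form column j of the matrix


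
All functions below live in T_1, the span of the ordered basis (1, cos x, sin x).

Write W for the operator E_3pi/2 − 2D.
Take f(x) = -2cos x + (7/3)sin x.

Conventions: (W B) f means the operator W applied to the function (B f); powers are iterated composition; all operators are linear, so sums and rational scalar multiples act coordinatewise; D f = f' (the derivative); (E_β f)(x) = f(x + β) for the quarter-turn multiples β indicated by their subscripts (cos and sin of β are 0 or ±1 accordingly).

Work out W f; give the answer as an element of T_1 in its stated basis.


the image equals g(x) = -7cos x - 6sin x

E_3pi/2 f = -(7/3)cos x - 2sin x
D f = (7/3)cos x + 2sin x
(-2D) f = -(14/3)cos x - 4sin x
(E_3pi/2 − 2D) f = -7cos x - 6sin x


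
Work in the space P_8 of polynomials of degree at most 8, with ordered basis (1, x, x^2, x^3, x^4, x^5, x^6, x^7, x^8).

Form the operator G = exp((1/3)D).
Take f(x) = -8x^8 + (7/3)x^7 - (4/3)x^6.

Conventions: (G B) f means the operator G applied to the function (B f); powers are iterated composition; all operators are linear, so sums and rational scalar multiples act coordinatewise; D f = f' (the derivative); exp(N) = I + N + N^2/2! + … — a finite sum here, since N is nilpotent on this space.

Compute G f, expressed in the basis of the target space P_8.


order-1 term: -(64/3)x^7 + (49/9)x^6 - (8/3)x^5
order-2 term: -(224/9)x^6 + (49/9)x^5 - (20/9)x^4
order-3 term: -(448/27)x^5 + (245/81)x^4 - (80/81)x^3
order-4 term: -(560/81)x^4 + (245/243)x^3 - (20/81)x^2
order-5 term: -(448/243)x^3 + (49/243)x^2 - (8/243)x
order-6 term: -(224/729)x^2 + (49/2187)x - 4/2187
order-7 term: -(64/2187)x + 7/6561
order-8 term: -8/6561
the series for exp((1/3)D) f terminates at order 8
exp((1/3)D) f = -8x^8 - 19x^7 - (187/9)x^6 - (373/27)x^5 - (55/9)x^4 - (443/243)x^3 - (257/729)x^2 - (29/729)x - 13/6561

g(x) = -8x^8 - 19x^7 - (187/9)x^6 - (373/27)x^5 - (55/9)x^4 - (443/243)x^3 - (257/729)x^2 - (29/729)x - 13/6561


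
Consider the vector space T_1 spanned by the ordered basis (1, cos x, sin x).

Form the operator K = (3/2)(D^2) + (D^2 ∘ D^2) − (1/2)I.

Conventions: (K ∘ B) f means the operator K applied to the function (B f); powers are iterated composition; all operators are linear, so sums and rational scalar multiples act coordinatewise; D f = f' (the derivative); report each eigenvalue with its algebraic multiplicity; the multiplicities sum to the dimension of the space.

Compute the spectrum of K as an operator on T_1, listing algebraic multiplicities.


λ = -1 (multiplicity 2), λ = -1/2 (multiplicity 1)

image of 1: -1/2
image of cos x: -cos x
image of sin x: -sin x
the matrix is diagonal; its diagonal is (-1/2, -1, -1)
for a triangular matrix the eigenvalues are the diagonal entries, with algebraic multiplicity their repetition count


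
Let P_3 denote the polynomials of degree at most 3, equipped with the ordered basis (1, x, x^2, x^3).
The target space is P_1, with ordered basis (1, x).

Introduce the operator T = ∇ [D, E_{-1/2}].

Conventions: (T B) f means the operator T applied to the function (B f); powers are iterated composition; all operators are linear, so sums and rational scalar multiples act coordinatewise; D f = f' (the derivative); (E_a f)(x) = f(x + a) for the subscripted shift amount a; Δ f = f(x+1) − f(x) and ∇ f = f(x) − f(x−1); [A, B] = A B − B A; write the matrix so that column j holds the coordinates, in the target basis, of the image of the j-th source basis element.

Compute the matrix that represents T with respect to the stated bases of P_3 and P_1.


image of 1: 0
image of x: 0
image of x^2: 0
image of x^3: 0
each image's coordinates form column j of the matrix

the matrix is [[0, 0, 0, 0]; [0, 0, 0, 0]] (rows listed top to bottom)


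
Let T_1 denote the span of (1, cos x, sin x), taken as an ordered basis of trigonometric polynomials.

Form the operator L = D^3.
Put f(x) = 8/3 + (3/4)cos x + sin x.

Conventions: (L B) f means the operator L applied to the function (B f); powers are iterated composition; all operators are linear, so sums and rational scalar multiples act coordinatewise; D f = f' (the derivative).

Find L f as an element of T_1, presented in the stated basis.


the result is g(x) = -cos x + (3/4)sin x

D f = cos x - (3/4)sin x
D D f = -(3/4)cos x - sin x
D D D f = -cos x + (3/4)sin x


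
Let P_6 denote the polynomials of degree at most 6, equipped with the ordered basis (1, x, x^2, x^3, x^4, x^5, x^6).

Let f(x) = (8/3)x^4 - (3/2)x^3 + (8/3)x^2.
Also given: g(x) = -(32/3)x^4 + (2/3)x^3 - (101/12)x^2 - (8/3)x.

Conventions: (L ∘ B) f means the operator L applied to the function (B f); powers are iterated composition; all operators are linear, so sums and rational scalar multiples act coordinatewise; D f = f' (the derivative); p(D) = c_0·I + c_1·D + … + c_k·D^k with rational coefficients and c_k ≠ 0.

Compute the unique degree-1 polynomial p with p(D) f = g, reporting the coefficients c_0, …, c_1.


D^0 f = (8/3)x^4 - (3/2)x^3 + (8/3)x^2
D^1 f = (32/3)x^3 - (9/2)x^2 + (16/3)x
matching coefficients of g against c_0 f + c_1 Df + … from the top degree down determines the c_i
solution: c_0 = -4, c_1 = -1/2

p(D) = -4·I − (1/2)·D, i.e. c_0 = -4, c_1 = -1/2


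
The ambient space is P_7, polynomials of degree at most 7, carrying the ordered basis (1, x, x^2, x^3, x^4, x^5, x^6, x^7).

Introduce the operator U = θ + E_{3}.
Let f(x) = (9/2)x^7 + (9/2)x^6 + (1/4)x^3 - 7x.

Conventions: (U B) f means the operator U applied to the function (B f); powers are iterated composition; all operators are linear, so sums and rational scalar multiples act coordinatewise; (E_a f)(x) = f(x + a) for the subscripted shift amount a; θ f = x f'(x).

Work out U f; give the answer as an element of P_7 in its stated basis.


g(x) = 36x^7 + 126x^6 + (1863/2)x^5 + 4860x^4 + (30377/2)x^3 + (113733/4)x^2 + (118069/4)x + 52431/4

θ f = (63/2)x^7 + 27x^6 + (3/4)x^3 - 7x
E_{3} f = (9/2)x^7 + 99x^6 + (1863/2)x^5 + 4860x^4 + (60751/4)x^3 + (113733/4)x^2 + (118097/4)x + 52431/4
(θ + E_{3}) f = 36x^7 + 126x^6 + (1863/2)x^5 + 4860x^4 + (30377/2)x^3 + (113733/4)x^2 + (118069/4)x + 52431/4


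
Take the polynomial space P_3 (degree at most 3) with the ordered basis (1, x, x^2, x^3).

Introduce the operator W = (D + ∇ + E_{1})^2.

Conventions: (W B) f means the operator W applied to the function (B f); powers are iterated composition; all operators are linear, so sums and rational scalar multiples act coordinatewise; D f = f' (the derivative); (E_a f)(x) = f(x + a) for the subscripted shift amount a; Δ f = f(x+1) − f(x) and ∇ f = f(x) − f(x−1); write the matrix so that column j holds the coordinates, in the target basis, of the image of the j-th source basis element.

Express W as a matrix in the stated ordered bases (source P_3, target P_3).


the matrix is [[1, 6, 18, 4]; [0, 1, 12, 54]; [0, 0, 1, 18]; [0, 0, 0, 1]] (rows listed top to bottom)

image of 1: 1
image of x: x + 6
image of x^2: x^2 + 12x + 18
image of x^3: x^3 + 18x^2 + 54x + 4
each image's coordinates form column j of the matrix


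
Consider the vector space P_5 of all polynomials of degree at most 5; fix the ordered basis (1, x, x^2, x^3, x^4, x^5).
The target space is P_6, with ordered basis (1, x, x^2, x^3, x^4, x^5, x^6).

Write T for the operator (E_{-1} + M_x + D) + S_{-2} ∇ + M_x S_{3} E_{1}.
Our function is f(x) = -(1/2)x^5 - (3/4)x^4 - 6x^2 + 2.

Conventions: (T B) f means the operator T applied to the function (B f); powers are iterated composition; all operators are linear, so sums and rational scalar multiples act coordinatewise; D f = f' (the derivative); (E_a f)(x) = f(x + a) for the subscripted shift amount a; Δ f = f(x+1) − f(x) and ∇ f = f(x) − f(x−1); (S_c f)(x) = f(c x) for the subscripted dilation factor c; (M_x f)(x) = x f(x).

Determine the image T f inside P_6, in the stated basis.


E_{-1} f = -(1/2)x^5 + (7/4)x^4 - 2x^3 - (11/2)x^2 + (25/2)x - 17/4
M_x f = -(1/2)x^6 - (3/4)x^5 - 6x^3 + 2x
D f = -(5/2)x^4 - 3x^3 - 12x
(E_{-1} + M_x + D) f = -(1/2)x^6 - (5/4)x^5 - (3/4)x^4 - 11x^3 - (11/2)x^2 + (5/2)x - 17/4
∇ f = -(5/2)x^4 + 2x^3 - (1/2)x^2 - (25/2)x + 25/4
S_{-2} ∇ f = -40x^4 - 16x^3 - 2x^2 + 25x + 25/4
E_{1} f = -(1/2)x^5 - (13/4)x^4 - 8x^3 - (31/2)x^2 - (35/2)x - 21/4
S_{3} E_{1} f = -(243/2)x^5 - (1053/4)x^4 - 216x^3 - (279/2)x^2 - (105/2)x - 21/4
M_x S_{3} E_{1} f = -(243/2)x^6 - (1053/4)x^5 - 216x^4 - (279/2)x^3 - (105/2)x^2 - (21/4)x
((E_{-1} + M_x + D) + S_{-2} ∇ + M_x S_{3} E_{1}) f = -122x^6 - (529/2)x^5 - (1027/4)x^4 - (333/2)x^3 - 60x^2 + (89/4)x + 2

g(x) = -122x^6 - (529/2)x^5 - (1027/4)x^4 - (333/2)x^3 - 60x^2 + (89/4)x + 2


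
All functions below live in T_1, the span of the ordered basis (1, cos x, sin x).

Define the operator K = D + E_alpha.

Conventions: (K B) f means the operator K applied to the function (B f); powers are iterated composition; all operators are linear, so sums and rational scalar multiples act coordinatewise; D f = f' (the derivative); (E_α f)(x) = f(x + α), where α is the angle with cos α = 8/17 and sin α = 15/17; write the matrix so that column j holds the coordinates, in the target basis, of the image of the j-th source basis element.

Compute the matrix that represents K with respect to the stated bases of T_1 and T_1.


the matrix is [[1, 0, 0]; [0, 8/17, 32/17]; [0, -32/17, 8/17]] (rows listed top to bottom)

image of 1: 1
image of cos x: (8/17)cos x - (32/17)sin x
image of sin x: (32/17)cos x + (8/17)sin x
each image's coordinates form column j of the matrix


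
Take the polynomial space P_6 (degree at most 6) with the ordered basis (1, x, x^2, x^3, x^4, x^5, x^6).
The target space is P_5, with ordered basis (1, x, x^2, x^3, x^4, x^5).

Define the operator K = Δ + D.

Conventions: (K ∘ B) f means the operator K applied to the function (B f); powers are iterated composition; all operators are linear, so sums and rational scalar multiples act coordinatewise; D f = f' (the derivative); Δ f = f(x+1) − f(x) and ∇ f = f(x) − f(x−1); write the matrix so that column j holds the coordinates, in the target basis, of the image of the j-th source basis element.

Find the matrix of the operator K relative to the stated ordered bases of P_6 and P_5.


image of 1: 0
image of x: 2
image of x^2: 4x + 1
image of x^3: 6x^2 + 3x + 1
image of x^4: 8x^3 + 6x^2 + 4x + 1
image of x^5: 10x^4 + 10x^3 + 10x^2 + 5x + 1
image of x^6: 12x^5 + 15x^4 + 20x^3 + 15x^2 + 6x + 1
each image's coordinates form column j of the matrix

the matrix is [[0, 2, 1, 1, 1, 1, 1]; [0, 0, 4, 3, 4, 5, 6]; [0, 0, 0, 6, 6, 10, 15]; [0, 0, 0, 0, 8, 10, 20]; [0, 0, 0, 0, 0, 10, 15]; [0, 0, 0, 0, 0, 0, 12]] (rows listed top to bottom)


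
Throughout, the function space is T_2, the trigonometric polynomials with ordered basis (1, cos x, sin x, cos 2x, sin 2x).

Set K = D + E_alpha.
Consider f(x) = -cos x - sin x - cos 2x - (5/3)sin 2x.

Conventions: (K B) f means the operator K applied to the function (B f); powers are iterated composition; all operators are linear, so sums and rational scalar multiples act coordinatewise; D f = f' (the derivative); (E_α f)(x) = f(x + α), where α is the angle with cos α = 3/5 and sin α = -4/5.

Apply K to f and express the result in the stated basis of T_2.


D f = -cos x + sin x - (10/3)cos 2x + 2sin 2x
E_alpha f = (1/5)cos x - (7/5)sin x + (47/25)cos 2x - (37/75)sin 2x
(D + E_alpha) f = -(4/5)cos x - (2/5)sin x - (109/75)cos 2x + (113/75)sin 2x

g(x) = -(4/5)cos x - (2/5)sin x - (109/75)cos 2x + (113/75)sin 2x


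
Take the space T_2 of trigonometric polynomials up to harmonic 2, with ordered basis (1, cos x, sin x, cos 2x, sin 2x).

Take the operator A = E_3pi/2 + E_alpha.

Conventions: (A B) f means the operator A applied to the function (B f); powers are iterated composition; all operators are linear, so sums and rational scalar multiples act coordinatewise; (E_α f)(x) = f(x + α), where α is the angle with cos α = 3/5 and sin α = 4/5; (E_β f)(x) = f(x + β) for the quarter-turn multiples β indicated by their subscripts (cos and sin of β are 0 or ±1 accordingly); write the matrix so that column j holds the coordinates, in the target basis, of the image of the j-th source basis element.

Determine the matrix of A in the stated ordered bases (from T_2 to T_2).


image of 1: 2
image of cos x: (3/5)cos x + (1/5)sin x
image of sin x: -(1/5)cos x + (3/5)sin x
image of cos 2x: -(32/25)cos 2x - (24/25)sin 2x
image of sin 2x: (24/25)cos 2x - (32/25)sin 2x
each image's coordinates form column j of the matrix

the matrix is [[2, 0, 0, 0, 0]; [0, 3/5, -1/5, 0, 0]; [0, 1/5, 3/5, 0, 0]; [0, 0, 0, -32/25, 24/25]; [0, 0, 0, -24/25, -32/25]] (rows listed top to bottom)


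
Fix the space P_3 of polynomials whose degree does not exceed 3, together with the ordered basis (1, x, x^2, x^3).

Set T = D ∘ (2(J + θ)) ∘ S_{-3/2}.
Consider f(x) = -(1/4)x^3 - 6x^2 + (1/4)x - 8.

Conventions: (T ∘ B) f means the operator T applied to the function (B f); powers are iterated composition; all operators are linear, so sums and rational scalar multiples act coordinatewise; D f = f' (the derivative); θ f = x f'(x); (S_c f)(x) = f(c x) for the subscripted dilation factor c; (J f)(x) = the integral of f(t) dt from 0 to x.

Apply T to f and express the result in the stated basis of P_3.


the result is g(x) = (27/16)x^3 - (189/16)x^2 - (435/4)x - 67/4

S_{-3/2} f = (27/32)x^3 - (27/2)x^2 - (3/8)x - 8
J S_{-3/2} f = (27/128)x^4 - (9/2)x^3 - (3/16)x^2 - 8x
θ S_{-3/2} f = (81/32)x^3 - 27x^2 - (3/8)x
(J + θ) S_{-3/2} f = (27/128)x^4 - (63/32)x^3 - (435/16)x^2 - (67/8)x
(2(J + θ)) S_{-3/2} f = (27/64)x^4 - (63/16)x^3 - (435/8)x^2 - (67/4)x
D (2(J + θ)) S_{-3/2} f = (27/16)x^3 - (189/16)x^2 - (435/4)x - 67/4


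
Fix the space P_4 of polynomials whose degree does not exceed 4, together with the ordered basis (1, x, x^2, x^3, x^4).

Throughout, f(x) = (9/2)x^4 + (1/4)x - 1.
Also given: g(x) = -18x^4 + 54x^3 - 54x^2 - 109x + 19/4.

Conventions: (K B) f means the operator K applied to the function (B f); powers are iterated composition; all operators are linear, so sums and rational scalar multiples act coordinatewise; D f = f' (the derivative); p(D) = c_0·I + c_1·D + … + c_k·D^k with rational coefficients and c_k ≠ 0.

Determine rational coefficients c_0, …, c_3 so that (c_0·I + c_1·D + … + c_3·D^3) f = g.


D^0 f = (9/2)x^4 + (1/4)x - 1
D^1 f = 18x^3 + 1/4
D^2 f = 54x^2
D^3 f = 108x
matching coefficients of g against c_0 f + c_1 Df + … from the top degree down determines the c_i
solution: c_0 = -4, c_1 = 3, c_2 = -1, c_3 = -1

p(D) = -4·I + 3·D − D^2 − D^3, i.e. c_0 = -4, c_1 = 3, c_2 = -1, c_3 = -1


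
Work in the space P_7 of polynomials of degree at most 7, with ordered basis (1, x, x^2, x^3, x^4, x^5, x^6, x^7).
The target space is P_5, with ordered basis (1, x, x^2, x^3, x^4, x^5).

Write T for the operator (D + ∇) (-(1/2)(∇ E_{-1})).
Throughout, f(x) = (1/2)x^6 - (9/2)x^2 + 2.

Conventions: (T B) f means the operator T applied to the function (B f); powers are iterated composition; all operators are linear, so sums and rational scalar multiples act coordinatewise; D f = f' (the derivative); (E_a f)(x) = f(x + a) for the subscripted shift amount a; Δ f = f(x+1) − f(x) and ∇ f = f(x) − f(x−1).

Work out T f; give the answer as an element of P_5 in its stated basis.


the result is g(x) = -15x^4 + 105x^3 - (585/2)x^2 + (765/2)x - 188

E_{-1} f = (1/2)x^6 - 3x^5 + (15/2)x^4 - 10x^3 + 3x^2 + 6x - 2
∇ E_{-1} f = 3x^5 - (45/2)x^4 + 70x^3 - (225/2)x^2 + 84x - 18
(-(1/2)(∇ E_{-1})) f = -(3/2)x^5 + (45/4)x^4 - 35x^3 + (225/4)x^2 - 42x + 9
D (-(1/2)(∇ E_{-1})) f = -(15/2)x^4 + 45x^3 - 105x^2 + (225/2)x - 42
∇ (-(1/2)(∇ E_{-1})) f = -(15/2)x^4 + 60x^3 - (375/2)x^2 + 270x - 146
(D + ∇) (-(1/2)(∇ E_{-1})) f = -15x^4 + 105x^3 - (585/2)x^2 + (765/2)x - 188


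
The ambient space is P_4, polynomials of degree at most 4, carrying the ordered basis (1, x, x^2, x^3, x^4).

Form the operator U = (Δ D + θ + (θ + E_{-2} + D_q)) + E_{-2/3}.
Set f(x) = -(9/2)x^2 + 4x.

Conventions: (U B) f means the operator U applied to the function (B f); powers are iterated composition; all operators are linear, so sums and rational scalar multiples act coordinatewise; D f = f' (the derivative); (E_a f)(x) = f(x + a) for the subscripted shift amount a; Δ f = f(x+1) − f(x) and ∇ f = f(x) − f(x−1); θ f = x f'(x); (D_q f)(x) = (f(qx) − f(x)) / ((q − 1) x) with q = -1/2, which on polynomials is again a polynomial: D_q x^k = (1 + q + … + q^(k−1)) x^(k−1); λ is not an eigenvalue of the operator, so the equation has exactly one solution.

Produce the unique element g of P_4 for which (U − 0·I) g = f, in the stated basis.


the result is g(x) = -(3/4)x^2 + (3/32)x + 479/192

write g with unknown coordinates in the stated basis and equate coefficients in (U − 0·I) g = f
solving from the highest basis element down gives g = -(3/4)x^2 + (3/32)x + 479/192
check: U g = -(9/2)x^2 + 4x
so U g − 0·g = -(9/2)x^2 + 4x = f ✓


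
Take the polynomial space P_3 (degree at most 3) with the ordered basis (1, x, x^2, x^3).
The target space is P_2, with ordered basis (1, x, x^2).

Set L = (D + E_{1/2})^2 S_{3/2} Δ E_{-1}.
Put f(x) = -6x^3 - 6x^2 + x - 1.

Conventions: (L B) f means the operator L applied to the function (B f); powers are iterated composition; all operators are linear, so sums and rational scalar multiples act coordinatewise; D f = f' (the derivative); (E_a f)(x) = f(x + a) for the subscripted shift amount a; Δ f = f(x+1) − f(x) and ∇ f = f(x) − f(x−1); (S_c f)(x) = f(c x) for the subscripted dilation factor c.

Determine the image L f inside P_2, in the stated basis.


the result is g(x) = -(81/2)x^2 - 234x - 349/2

E_{-1} f = -6x^3 + 12x^2 - 5x - 2
Δ E_{-1} f = -18x^2 + 6x + 1
S_{3/2} Δ E_{-1} f = -(81/2)x^2 + 9x + 1
D (S_{3/2} Δ E_{-1}) f = -81x + 9
E_{1/2} (S_{3/2} Δ E_{-1}) f = -(81/2)x^2 - (63/2)x - 37/8
(D + E_{1/2}) (S_{3/2} Δ E_{-1}) f = -(81/2)x^2 - (225/2)x + 35/8
D (D + E_{1/2}) (S_{3/2} Δ E_{-1}) f = -81x - 225/2
E_{1/2} (D + E_{1/2}) (S_{3/2} Δ E_{-1}) f = -(81/2)x^2 - 153x - 62
(D + E_{1/2}) (D + E_{1/2}) (S_{3/2} Δ E_{-1}) f = -(81/2)x^2 - 234x - 349/2


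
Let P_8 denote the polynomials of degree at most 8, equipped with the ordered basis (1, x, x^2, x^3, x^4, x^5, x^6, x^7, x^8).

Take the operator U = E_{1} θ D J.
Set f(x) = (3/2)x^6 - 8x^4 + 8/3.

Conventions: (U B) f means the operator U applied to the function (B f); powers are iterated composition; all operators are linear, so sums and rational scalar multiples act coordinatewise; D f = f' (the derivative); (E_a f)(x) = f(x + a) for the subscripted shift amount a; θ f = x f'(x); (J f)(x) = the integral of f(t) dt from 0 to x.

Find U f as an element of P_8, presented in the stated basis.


the image equals g(x) = 9x^6 + 54x^5 + 103x^4 + 52x^3 - 57x^2 - 74x - 23

J f = (3/14)x^7 - (8/5)x^5 + (8/3)x
D J f = (3/2)x^6 - 8x^4 + 8/3
θ (D J) f = 9x^6 - 32x^4
E_{1} θ (D J) f = 9x^6 + 54x^5 + 103x^4 + 52x^3 - 57x^2 - 74x - 23


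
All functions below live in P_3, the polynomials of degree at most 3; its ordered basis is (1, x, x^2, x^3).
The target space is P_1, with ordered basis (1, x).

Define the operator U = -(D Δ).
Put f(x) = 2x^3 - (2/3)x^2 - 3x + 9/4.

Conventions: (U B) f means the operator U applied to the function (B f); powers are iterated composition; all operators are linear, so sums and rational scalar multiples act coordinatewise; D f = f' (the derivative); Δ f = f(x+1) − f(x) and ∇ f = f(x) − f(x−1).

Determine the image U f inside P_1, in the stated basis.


Δ f = 6x^2 + (14/3)x - 5/3
D Δ f = 12x + 14/3
(-(D Δ)) f = -12x - 14/3

the image equals g(x) = -12x - 14/3


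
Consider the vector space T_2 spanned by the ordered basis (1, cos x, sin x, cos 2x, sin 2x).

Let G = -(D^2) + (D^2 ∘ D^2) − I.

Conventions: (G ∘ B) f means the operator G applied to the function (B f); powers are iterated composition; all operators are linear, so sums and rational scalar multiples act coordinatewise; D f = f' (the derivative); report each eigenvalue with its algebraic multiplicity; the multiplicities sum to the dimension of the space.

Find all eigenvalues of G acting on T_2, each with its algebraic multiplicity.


image of 1: -1
image of cos x: cos x
image of sin x: sin x
image of cos 2x: 19cos 2x
image of sin 2x: 19sin 2x
the matrix is diagonal; its diagonal is (-1, 1, 1, 19, 19)
for a triangular matrix the eigenvalues are the diagonal entries, with algebraic multiplicity their repetition count

λ = -1 (multiplicity 1), λ = 1 (multiplicity 2), λ = 19 (multiplicity 2)


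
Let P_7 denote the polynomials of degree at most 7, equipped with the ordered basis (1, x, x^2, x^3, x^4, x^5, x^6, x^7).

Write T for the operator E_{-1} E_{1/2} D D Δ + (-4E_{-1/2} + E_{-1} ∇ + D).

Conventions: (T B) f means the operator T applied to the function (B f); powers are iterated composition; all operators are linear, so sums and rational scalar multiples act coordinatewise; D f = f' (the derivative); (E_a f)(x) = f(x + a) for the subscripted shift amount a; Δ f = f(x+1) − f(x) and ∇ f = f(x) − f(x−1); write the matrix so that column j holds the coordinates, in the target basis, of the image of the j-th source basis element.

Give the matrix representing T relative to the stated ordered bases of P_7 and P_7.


image of 1: -4
image of x: -4x + 4
image of x^2: -4x^2 + 8x - 4
image of x^3: -4x^3 + 12x^2 - 12x + 27/2
image of x^4: -4x^4 + 16x^3 - 24x^2 + 54x - 61/4
image of x^5: -4x^5 + 20x^4 - 40x^3 + 135x^2 - (305/4)x + 289/8
image of x^6: -4x^6 + 24x^5 - 60x^4 + 270x^3 - (915/4)x^2 + (867/4)x - 1009/16
image of x^7: -4x^7 + 28x^6 - 84x^5 + (945/2)x^4 - (2135/4)x^3 + (6069/8)x^2 - (7063/16)x + 4149/32
each image's coordinates form column j of the matrix

the matrix is [[-4, 4, -4, 27/2, -61/4, 289/8, -1009/16, 4149/32]; [0, -4, 8, -12, 54, -305/4, 867/4, -7063/16]; [0, 0, -4, 12, -24, 135, -915/4, 6069/8]; [0, 0, 0, -4, 16, -40, 270, -2135/4]; [0, 0, 0, 0, -4, 20, -60, 945/2]; [0, 0, 0, 0, 0, -4, 24, -84]; [0, 0, 0, 0, 0, 0, -4, 28]; [0, 0, 0, 0, 0, 0, 0, -4]] (rows listed top to bottom)


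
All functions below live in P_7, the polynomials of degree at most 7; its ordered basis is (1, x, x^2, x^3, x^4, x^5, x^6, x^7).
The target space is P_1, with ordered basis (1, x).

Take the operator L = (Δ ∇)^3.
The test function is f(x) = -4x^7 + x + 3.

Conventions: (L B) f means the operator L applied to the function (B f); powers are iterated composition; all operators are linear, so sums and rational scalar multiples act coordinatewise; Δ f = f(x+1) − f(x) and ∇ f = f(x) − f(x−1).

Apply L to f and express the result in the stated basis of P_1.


∇ f = -28x^6 + 84x^5 - 140x^4 + 140x^3 - 84x^2 + 28x - 3
Δ ∇ f = -168x^5 - 280x^3 - 56x
∇ (Δ ∇) f = -840x^4 + 1680x^3 - 2520x^2 + 1680x - 504
Δ ∇ (Δ ∇) f = -3360x^3 - 3360x
∇ (Δ ∇) (Δ ∇) f = -10080x^2 + 10080x - 6720
Δ ∇ (Δ ∇) (Δ ∇) f = -20160x

g(x) = -20160x
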